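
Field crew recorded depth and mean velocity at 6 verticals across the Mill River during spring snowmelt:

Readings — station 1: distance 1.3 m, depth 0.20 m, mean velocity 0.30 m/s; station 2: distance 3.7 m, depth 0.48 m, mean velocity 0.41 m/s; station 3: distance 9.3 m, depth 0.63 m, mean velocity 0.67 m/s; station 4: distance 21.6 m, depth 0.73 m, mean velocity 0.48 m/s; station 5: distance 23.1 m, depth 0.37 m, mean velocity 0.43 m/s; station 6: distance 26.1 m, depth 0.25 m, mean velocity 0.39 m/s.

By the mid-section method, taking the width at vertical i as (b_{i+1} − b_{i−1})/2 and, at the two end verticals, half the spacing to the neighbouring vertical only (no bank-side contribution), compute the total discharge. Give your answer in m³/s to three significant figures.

w_1 = (3.7 − 1.3)/2 = 1.2 m; q_1 = 0.30 × 0.20 × 1.2 = 0.07200 m³/s
w_2 = (9.3 − 1.3)/2 = 4 m; q_2 = 0.41 × 0.48 × 4 = 0.7872 m³/s
w_3 = (21.6 − 3.7)/2 = 8.95 m; q_3 = 0.67 × 0.63 × 8.95 = 3.778 m³/s
w_4 = (23.1 − 9.3)/2 = 6.9 m; q_4 = 0.48 × 0.73 × 6.9 = 2.418 m³/s
w_5 = (26.1 − 21.6)/2 = 2.25 m; q_5 = 0.43 × 0.37 × 2.25 = 0.3580 m³/s
w_6 = (26.1 − 23.1)/2 = 1.5 m; q_6 = 0.39 × 0.25 × 1.5 = 0.1463 m³/s
Q = Σ qᵢ = 7.559 m³/s

7.56 m³/s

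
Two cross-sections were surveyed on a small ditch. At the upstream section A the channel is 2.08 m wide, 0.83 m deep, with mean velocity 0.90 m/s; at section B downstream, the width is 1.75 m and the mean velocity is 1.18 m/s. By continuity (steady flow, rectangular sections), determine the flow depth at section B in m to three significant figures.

0.752 m

Q = A₁V₁ = (2.08×0.83) × 0.90 = 1.554 m³/s
d₂ = Q/(b₂ V₂) = 1.554/(1.75×1.18) = 0.7524 m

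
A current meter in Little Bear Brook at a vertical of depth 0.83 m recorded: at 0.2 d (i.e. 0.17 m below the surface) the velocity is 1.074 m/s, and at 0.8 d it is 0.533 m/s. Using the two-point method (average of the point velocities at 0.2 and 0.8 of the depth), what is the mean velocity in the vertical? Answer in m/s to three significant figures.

v̄ = (1.074 + 0.533) / 2 = 0.8035 m/s

0.804 m/s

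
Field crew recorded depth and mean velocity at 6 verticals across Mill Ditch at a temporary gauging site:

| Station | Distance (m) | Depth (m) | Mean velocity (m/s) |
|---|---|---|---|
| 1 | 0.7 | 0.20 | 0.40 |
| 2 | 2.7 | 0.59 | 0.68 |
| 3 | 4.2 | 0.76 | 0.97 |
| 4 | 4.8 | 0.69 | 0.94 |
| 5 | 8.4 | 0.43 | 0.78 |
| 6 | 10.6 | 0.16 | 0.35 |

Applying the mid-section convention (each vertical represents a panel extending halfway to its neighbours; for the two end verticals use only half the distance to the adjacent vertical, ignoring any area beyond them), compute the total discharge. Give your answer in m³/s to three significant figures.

w_1 = (2.7 − 0.7)/2 = 1 m; q_1 = 0.40 × 0.20 × 1 = 0.08000 m³/s
w_2 = (4.2 − 0.7)/2 = 1.75 m; q_2 = 0.68 × 0.59 × 1.75 = 0.7021 m³/s
w_3 = (4.8 − 2.7)/2 = 1.05 m; q_3 = 0.97 × 0.76 × 1.05 = 0.7741 m³/s
w_4 = (8.4 − 4.2)/2 = 2.1 m; q_4 = 0.94 × 0.69 × 2.1 = 1.362 m³/s
w_5 = (10.6 − 4.8)/2 = 2.9 m; q_5 = 0.78 × 0.43 × 2.9 = 0.9727 m³/s
w_6 = (10.6 − 8.4)/2 = 1.1 m; q_6 = 0.35 × 0.16 × 1.1 = 0.06160 m³/s
Q = Σ qᵢ = 3.952 m³/s

3.95 m³/s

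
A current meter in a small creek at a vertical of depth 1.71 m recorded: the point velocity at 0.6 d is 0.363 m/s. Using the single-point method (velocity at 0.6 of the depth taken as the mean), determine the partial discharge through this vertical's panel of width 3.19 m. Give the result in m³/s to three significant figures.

v̄ = v₀.₆ = 0.363 m/s
q = v̄ × d × w = 0.3630 × 1.71 × 3.19 = 1.980 m³/s

1.98 m³/s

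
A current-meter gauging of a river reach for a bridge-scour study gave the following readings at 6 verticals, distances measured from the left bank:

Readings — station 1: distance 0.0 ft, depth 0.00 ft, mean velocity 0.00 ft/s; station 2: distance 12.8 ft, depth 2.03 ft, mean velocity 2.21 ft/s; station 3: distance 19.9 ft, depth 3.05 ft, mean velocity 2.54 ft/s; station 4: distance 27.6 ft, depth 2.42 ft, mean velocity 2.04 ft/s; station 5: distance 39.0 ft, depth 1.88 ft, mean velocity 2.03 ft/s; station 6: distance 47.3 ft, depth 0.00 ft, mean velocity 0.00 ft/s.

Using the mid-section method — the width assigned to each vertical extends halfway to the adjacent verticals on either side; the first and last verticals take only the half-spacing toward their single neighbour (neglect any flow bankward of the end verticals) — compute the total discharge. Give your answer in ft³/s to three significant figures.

w_2 = (19.9 − 0.0)/2 = 9.95 ft; q_2 = 2.21 × 2.03 × 9.95 = 44.64 ft³/s
w_3 = (27.6 − 12.8)/2 = 7.4 ft; q_3 = 2.54 × 3.05 × 7.4 = 57.33 ft³/s
w_4 = (39.0 − 19.9)/2 = 9.55 ft; q_4 = 2.04 × 2.42 × 9.55 = 47.15 ft³/s
w_5 = (47.3 − 27.6)/2 = 9.85 ft; q_5 = 2.03 × 1.88 × 9.85 = 37.59 ft³/s
Stations 1, 6 contribute zero (depth or velocity is 0).
Q = Σ qᵢ = 186.7 ft³/s

187 ft³/s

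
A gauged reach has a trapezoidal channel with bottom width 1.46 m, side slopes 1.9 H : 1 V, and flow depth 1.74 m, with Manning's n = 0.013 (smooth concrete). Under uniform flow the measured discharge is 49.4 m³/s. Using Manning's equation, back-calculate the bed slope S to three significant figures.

0.00662

A = (b + z·y)·y = (1.46 + 1.9×1.74)×1.74 = 8.293 m²
P = b + 2y√(1+z²) = 1.46 + 2×1.74×√(1+1.9²) = 8.932 m
R = A/P = 8.293/8.932 = 0.9285 m
S = (Q·n / (1·A·R^(2/3)))² = (49.4×0.013 / (1×8.293×0.9517))² = 0.006621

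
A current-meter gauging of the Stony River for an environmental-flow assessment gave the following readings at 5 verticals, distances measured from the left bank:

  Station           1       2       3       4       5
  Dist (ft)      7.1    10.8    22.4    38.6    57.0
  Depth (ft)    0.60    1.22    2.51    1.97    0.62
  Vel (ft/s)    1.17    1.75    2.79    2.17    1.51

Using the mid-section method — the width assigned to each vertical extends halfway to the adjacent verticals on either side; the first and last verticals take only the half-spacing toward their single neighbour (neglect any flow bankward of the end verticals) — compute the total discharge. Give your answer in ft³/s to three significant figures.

w_1 = (10.8 − 7.1)/2 = 1.85 ft; q_1 = 1.17 × 0.60 × 1.85 = 1.299 ft³/s
w_2 = (22.4 − 7.1)/2 = 7.65 ft; q_2 = 1.75 × 1.22 × 7.65 = 16.33 ft³/s
w_3 = (38.6 − 10.8)/2 = 13.9 ft; q_3 = 2.79 × 2.51 × 13.9 = 97.34 ft³/s
w_4 = (57.0 − 22.4)/2 = 17.3 ft; q_4 = 2.17 × 1.97 × 17.3 = 73.96 ft³/s
w_5 = (57.0 − 38.6)/2 = 9.2 ft; q_5 = 1.51 × 0.62 × 9.2 = 8.613 ft³/s
Q = Σ qᵢ = 197.5 ft³/s

198 ft³/s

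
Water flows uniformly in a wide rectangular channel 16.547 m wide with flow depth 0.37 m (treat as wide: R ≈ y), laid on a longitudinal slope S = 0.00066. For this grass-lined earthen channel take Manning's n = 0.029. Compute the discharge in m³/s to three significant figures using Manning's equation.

A = b·y = 16.547 × 0.37 = 6.122 m²
Wide channel: R ≈ y = 0.37 m
Q = (1/n)·A·R^(2/3)·S^(1/2) = (1/0.029) × 6.122 × 0.3700^(2/3) × 0.00066^(1/2) = 2.795 m³/s

2.80 m³/s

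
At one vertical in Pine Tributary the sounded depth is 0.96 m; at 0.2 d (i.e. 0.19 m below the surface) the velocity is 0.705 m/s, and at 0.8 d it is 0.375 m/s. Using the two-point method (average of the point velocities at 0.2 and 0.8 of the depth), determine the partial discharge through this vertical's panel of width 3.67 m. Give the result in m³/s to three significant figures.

v̄ = (0.705 + 0.375) / 2 = 0.5400 m/s
q = v̄ × d × w = 0.5400 × 0.96 × 3.67 = 1.903 m³/s

1.90 m³/s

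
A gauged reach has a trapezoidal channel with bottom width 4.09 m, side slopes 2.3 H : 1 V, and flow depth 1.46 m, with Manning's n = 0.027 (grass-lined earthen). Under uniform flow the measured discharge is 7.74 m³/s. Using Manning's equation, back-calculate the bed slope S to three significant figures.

A = (b + z·y)·y = (4.09 + 2.3×1.46)×1.46 = 10.87 m²
P = b + 2y√(1+z²) = 4.09 + 2×1.46×√(1+2.3²) = 11.41 m
R = A/P = 10.87/11.41 = 0.9528 m
S = (Q·n / (1·A·R^(2/3)))² = (7.74×0.027 / (1×10.87×0.9682))² = 0.0003940

0.000394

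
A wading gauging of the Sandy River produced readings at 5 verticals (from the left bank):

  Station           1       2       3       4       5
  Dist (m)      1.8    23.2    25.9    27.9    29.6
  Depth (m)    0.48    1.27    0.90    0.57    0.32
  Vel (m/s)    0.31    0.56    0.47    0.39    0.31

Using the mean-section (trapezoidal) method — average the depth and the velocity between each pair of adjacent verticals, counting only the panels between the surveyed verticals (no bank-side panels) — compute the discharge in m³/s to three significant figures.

10.6 m³/s

Panel 1-2: Δb = 21.4 m, d̄ = (0.48+1.27)/2 = 0.875, v̄ = (0.31+0.56)/2 = 0.435 → q = 21.4×0.875×0.435 = 8.145 m³/s
Panel 2-3: Δb = 2.7 m, d̄ = (1.27+0.90)/2 = 1.085, v̄ = (0.56+0.47)/2 = 0.515 → q = 2.7×1.085×0.515 = 1.509 m³/s
Panel 3-4: Δb = 2 m, d̄ = (0.90+0.57)/2 = 0.735, v̄ = (0.47+0.39)/2 = 0.43 → q = 2×0.735×0.43 = 0.6321 m³/s
Panel 4-5: Δb = 1.7 m, d̄ = (0.57+0.32)/2 = 0.445, v̄ = (0.39+0.31)/2 = 0.35 → q = 1.7×0.445×0.35 = 0.2648 m³/s
Q = Σ q = 10.55 m³/s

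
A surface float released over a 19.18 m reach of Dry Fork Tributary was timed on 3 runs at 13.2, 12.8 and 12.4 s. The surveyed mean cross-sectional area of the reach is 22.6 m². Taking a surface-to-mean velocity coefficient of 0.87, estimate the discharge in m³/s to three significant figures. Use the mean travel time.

t̄ = (13.2 + 12.8 + 12.4) / 3 = 12.8 s
v_surface = L / t̄ = 19.18 / 12.8 = 1.498 m/s
v_mean = 0.87 × 1.498 = 1.304 m/s
Q = A × v_mean = 22.6 × 1.304 = 29.46 m³/s

29.5 m³/s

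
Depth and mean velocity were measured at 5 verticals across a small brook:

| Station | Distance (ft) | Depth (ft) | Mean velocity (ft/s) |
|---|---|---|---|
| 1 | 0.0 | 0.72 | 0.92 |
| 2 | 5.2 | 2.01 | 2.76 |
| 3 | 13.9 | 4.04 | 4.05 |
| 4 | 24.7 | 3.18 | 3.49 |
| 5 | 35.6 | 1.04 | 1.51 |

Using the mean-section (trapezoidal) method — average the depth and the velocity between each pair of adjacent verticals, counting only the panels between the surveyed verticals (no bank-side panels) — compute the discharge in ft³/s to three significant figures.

Panel 1-2: Δb = 5.2 ft, d̄ = (0.72+2.01)/2 = 1.365, v̄ = (0.92+2.76)/2 = 1.84 → q = 5.2×1.365×1.84 = 13.06 ft³/s
Panel 2-3: Δb = 8.7 ft, d̄ = (2.01+4.04)/2 = 3.025, v̄ = (2.76+4.05)/2 = 3.405 → q = 8.7×3.025×3.405 = 89.61 ft³/s
Panel 3-4: Δb = 10.8 ft, d̄ = (4.04+3.18)/2 = 3.61, v̄ = (4.05+3.49)/2 = 3.77 → q = 10.8×3.61×3.77 = 147.0 ft³/s
Panel 4-5: Δb = 10.9 ft, d̄ = (3.18+1.04)/2 = 2.11, v̄ = (3.49+1.51)/2 = 2.5 → q = 10.9×2.11×2.5 = 57.50 ft³/s
Q = Σ q = 307.2 ft³/s

307 ft³/s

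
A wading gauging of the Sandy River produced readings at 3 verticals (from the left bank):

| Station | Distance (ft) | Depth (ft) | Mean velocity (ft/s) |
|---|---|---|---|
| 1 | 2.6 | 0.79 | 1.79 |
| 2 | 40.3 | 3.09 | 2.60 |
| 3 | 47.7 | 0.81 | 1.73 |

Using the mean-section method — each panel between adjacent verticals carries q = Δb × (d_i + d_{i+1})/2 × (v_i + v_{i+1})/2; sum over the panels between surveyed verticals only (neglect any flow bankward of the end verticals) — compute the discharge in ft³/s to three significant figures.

192 ft³/s

Panel 1-2: Δb = 37.7 ft, d̄ = (0.79+3.09)/2 = 1.94, v̄ = (1.79+2.60)/2 = 2.195 → q = 37.7×1.94×2.195 = 160.5 ft³/s
Panel 2-3: Δb = 7.4 ft, d̄ = (3.09+0.81)/2 = 1.95, v̄ = (2.60+1.73)/2 = 2.165 → q = 7.4×1.95×2.165 = 31.24 ft³/s
Q = Σ q = 191.8 ft³/s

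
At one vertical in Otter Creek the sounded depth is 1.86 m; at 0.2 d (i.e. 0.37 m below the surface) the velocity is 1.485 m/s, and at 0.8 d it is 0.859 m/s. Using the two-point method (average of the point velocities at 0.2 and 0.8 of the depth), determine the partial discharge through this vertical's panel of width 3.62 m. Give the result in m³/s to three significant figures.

v̄ = (1.485 + 0.859) / 2 = 1.172 m/s
q = v̄ × d × w = 1.172 × 1.86 × 3.62 = 7.891 m³/s

7.89 m³/s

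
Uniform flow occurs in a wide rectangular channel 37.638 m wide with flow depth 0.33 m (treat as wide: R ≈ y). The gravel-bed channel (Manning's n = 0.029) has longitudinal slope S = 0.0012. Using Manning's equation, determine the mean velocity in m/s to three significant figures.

A = b·y = 37.638 × 0.33 = 12.42 m²
Wide channel: R ≈ y = 0.33 m
Q = (1/n)·A·R^(2/3)·S^(1/2) = (1/0.029) × 12.42 × 0.3300^(2/3) × 0.0012^(1/2) = 7.085 m³/s
V = Q/A = 7.085/12.42 = 0.5704 m/s

0.570 m/s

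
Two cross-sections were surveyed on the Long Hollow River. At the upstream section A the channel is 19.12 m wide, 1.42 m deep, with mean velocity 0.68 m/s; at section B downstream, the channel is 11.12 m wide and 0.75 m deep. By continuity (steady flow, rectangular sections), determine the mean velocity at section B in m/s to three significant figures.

Q = A₁V₁ = (19.12×1.42) × 0.68 = 18.46 m³/s
A₂ = 11.12 × 0.75 = 8.340 m²
V₂ = Q/A₂ = 18.46/8.340 = 2.214 m/s

2.21 m/s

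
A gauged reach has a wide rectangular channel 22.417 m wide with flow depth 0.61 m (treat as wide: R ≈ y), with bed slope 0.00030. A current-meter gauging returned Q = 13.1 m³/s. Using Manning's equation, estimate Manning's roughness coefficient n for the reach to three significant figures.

A = b·y = 22.417 × 0.61 = 13.67 m²
Wide channel: R ≈ y = 0.61 m
n = (1/Q)·A·R^(2/3)·S^(1/2) = (1/13.1) × 13.67 × 0.7193 × 0.01732 = 0.01300

0.0130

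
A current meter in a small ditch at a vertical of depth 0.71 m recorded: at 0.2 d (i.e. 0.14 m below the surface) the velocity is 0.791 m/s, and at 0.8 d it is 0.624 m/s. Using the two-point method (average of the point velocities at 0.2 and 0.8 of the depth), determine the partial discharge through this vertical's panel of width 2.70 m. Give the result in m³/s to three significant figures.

1.36 m³/s

v̄ = (0.791 + 0.624) / 2 = 0.7075 m/s
q = v̄ × d × w = 0.7075 × 0.71 × 2.70 = 1.356 m³/s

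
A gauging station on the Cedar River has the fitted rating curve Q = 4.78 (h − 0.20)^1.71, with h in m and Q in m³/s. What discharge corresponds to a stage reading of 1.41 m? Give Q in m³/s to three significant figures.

Q = 4.78 × (1.41 − 0.20)^1.71 = 4.78 × 1.21^1.71 = 6.622 m³/s

6.62 m³/s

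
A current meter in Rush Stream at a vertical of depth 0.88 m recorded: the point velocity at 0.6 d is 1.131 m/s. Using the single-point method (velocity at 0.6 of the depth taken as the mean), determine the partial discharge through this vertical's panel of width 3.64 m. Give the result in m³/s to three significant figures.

v̄ = v₀.₆ = 1.131 m/s
q = v̄ × d × w = 1.131 × 0.88 × 3.64 = 3.623 m³/s

3.62 m³/s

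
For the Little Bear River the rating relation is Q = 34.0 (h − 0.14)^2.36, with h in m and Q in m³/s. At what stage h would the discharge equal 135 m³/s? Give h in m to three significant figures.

h − h₀ = (Q/C)^(1/b) = (135/34.0)^(1/2.36) = 1.794 m
h = 0.14 + 1.794 = 1.934 m

1.93 m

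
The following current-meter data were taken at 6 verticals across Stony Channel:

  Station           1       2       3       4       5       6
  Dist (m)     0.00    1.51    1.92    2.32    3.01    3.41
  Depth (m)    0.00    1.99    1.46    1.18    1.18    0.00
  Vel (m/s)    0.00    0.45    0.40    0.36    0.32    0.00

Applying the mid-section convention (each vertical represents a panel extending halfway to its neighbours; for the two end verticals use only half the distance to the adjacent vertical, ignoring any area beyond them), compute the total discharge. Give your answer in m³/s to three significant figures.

w_2 = (1.92 − 0.00)/2 = 0.96 m; q_2 = 0.45 × 1.99 × 0.96 = 0.8597 m³/s
w_3 = (2.32 − 1.51)/2 = 0.405 m; q_3 = 0.40 × 1.46 × 0.405 = 0.2365 m³/s
w_4 = (3.01 − 1.92)/2 = 0.545 m; q_4 = 0.36 × 1.18 × 0.545 = 0.2315 m³/s
w_5 = (3.41 − 2.32)/2 = 0.545 m; q_5 = 0.32 × 1.18 × 0.545 = 0.2058 m³/s
Stations 1, 6 contribute zero (depth or velocity is 0).
Q = Σ qᵢ = 1.534 m³/s

1.53 m³/s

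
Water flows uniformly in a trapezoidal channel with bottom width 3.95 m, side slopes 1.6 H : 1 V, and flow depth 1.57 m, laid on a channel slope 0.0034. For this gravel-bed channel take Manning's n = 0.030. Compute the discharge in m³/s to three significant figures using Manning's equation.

20.1 m³/s

A = (b + z·y)·y = (3.95 + 1.6×1.57)×1.57 = 10.15 m²
P = b + 2y√(1+z²) = 3.95 + 2×1.57×√(1+1.6²) = 9.875 m
R = A/P = 10.15/9.875 = 1.027 m
Q = (1/n)·A·R^(2/3)·S^(1/2) = (1/0.030) × 10.15 × 1.027^(2/3) × 0.0034^(1/2) = 20.08 m³/s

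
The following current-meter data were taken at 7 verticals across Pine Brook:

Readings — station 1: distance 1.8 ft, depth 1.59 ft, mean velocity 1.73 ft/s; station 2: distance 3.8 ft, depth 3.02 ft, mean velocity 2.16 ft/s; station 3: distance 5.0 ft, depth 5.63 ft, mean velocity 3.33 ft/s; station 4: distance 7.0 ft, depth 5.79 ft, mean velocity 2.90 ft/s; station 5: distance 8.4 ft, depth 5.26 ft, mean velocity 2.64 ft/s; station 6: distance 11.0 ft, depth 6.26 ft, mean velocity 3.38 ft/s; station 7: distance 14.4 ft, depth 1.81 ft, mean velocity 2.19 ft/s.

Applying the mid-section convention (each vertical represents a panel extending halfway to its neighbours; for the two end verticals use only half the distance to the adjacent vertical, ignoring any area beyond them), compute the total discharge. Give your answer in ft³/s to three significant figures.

w_1 = (3.8 − 1.8)/2 = 1 ft; q_1 = 1.73 × 1.59 × 1 = 2.751 ft³/s
w_2 = (5.0 − 1.8)/2 = 1.6 ft; q_2 = 2.16 × 3.02 × 1.6 = 10.44 ft³/s
w_3 = (7.0 − 3.8)/2 = 1.6 ft; q_3 = 3.33 × 5.63 × 1.6 = 30.00 ft³/s
w_4 = (8.4 − 5.0)/2 = 1.7 ft; q_4 = 2.90 × 5.79 × 1.7 = 28.54 ft³/s
w_5 = (11.0 − 7.0)/2 = 2 ft; q_5 = 2.64 × 5.26 × 2 = 27.77 ft³/s
w_6 = (14.4 − 8.4)/2 = 3 ft; q_6 = 3.38 × 6.26 × 3 = 63.48 ft³/s
w_7 = (14.4 − 11.0)/2 = 1.7 ft; q_7 = 2.19 × 1.81 × 1.7 = 6.739 ft³/s
Q = Σ qᵢ = 169.7 ft³/s

170 ft³/s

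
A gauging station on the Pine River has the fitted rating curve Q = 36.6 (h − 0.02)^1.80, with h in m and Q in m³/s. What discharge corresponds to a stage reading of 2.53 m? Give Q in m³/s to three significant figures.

192 m³/s

Q = 36.6 × (2.53 − 0.02)^1.80 = 36.6 × 2.51^1.80 = 191.8 m³/s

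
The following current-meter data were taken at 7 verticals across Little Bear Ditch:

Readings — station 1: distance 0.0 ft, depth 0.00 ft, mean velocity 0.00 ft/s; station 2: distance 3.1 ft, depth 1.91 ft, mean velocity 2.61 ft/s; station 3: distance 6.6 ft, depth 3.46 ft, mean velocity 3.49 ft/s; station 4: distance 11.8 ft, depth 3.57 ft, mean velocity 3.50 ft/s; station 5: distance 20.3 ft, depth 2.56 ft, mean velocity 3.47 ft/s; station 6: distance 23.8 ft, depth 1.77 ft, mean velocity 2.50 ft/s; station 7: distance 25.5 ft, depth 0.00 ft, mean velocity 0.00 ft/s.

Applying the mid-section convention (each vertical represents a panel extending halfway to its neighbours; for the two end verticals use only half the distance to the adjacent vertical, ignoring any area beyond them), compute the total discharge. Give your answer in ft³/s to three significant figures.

w_2 = (6.6 − 0.0)/2 = 3.3 ft; q_2 = 2.61 × 1.91 × 3.3 = 16.45 ft³/s
w_3 = (11.8 − 3.1)/2 = 4.35 ft; q_3 = 3.49 × 3.46 × 4.35 = 52.53 ft³/s
w_4 = (20.3 − 6.6)/2 = 6.85 ft; q_4 = 3.50 × 3.57 × 6.85 = 85.59 ft³/s
w_5 = (23.8 − 11.8)/2 = 6 ft; q_5 = 3.47 × 2.56 × 6 = 53.30 ft³/s
w_6 = (25.5 − 20.3)/2 = 2.6 ft; q_6 = 2.50 × 1.77 × 2.6 = 11.51 ft³/s
Stations 1, 7 contribute zero (depth or velocity is 0).
Q = Σ qᵢ = 219.4 ft³/s

219 ft³/s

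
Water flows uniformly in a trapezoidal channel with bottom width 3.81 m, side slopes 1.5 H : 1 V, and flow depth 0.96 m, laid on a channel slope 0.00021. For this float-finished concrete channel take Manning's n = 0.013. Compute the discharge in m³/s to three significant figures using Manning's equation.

4.40 m³/s

A = (b + z·y)·y = (3.81 + 1.5×0.96)×0.96 = 5.040 m²
P = b + 2y√(1+z²) = 3.81 + 2×0.96×√(1+1.5²) = 7.271 m
R = A/P = 5.040/7.271 = 0.6931 m
Q = (1/n)·A·R^(2/3)·S^(1/2) = (1/0.013) × 5.040 × 0.6931^(2/3) × 0.00021^(1/2) = 4.400 m³/s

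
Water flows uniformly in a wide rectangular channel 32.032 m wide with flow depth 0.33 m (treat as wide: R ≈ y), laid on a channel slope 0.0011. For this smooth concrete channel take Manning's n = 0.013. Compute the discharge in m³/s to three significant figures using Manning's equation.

A = b·y = 32.032 × 0.33 = 10.57 m²
Wide channel: R ≈ y = 0.33 m
Q = (1/n)·A·R^(2/3)·S^(1/2) = (1/0.013) × 10.57 × 0.3300^(2/3) × 0.0011^(1/2) = 12.88 m³/s

12.9 m³/s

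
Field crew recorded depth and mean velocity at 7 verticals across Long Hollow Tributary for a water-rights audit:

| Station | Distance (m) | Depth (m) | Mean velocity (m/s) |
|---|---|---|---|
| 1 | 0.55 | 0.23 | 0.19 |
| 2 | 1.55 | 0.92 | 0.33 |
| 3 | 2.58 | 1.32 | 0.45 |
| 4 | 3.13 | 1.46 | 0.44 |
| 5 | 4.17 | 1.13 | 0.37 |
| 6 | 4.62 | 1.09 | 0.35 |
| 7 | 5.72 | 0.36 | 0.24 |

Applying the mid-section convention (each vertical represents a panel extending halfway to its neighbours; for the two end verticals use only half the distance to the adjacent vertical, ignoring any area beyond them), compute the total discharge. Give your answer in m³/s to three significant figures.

w_1 = (1.55 − 0.55)/2 = 0.5 m; q_1 = 0.19 × 0.23 × 0.5 = 0.02185 m³/s
w_2 = (2.58 − 0.55)/2 = 1.015 m; q_2 = 0.33 × 0.92 × 1.015 = 0.3082 m³/s
w_3 = (3.13 − 1.55)/2 = 0.79 m; q_3 = 0.45 × 1.32 × 0.79 = 0.4693 m³/s
w_4 = (4.17 − 2.58)/2 = 0.795 m; q_4 = 0.44 × 1.46 × 0.795 = 0.5107 m³/s
w_5 = (4.62 − 3.13)/2 = 0.745 m; q_5 = 0.37 × 1.13 × 0.745 = 0.3115 m³/s
w_6 = (5.72 − 4.17)/2 = 0.775 m; q_6 = 0.35 × 1.09 × 0.775 = 0.2957 m³/s
w_7 = (5.72 − 4.62)/2 = 0.55 m; q_7 = 0.24 × 0.36 × 0.55 = 0.04752 m³/s
Q = Σ qᵢ = 1.965 m³/s

1.96 m³/s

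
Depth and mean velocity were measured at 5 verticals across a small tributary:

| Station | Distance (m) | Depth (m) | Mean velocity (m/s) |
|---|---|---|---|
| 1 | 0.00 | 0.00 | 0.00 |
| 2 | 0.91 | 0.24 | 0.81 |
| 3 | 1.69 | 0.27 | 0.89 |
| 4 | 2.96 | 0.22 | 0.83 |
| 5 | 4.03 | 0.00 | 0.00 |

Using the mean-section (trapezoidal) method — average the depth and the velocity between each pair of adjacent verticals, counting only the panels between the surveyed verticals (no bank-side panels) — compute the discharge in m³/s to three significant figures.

0.530 m³/s

Panel 1-2: Δb = 0.91 m, d̄ = (0.00+0.24)/2 = 0.12, v̄ = (0.00+0.81)/2 = 0.405 → q = 0.91×0.12×0.405 = 0.04423 m³/s
Panel 2-3: Δb = 0.78 m, d̄ = (0.24+0.27)/2 = 0.255, v̄ = (0.81+0.89)/2 = 0.85 → q = 0.78×0.255×0.85 = 0.1691 m³/s
Panel 3-4: Δb = 1.27 m, d̄ = (0.27+0.22)/2 = 0.245, v̄ = (0.89+0.83)/2 = 0.86 → q = 1.27×0.245×0.86 = 0.2676 m³/s
Panel 4-5: Δb = 1.07 m, d̄ = (0.22+0.00)/2 = 0.11, v̄ = (0.83+0.00)/2 = 0.415 → q = 1.07×0.11×0.415 = 0.04885 m³/s
Q = Σ q = 0.5297 m³/s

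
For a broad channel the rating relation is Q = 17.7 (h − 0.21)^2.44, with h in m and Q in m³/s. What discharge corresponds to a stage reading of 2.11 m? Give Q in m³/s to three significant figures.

84.7 m³/s

Q = 17.7 × (2.11 − 0.21)^2.44 = 17.7 × 1.9^2.44 = 84.75 m³/s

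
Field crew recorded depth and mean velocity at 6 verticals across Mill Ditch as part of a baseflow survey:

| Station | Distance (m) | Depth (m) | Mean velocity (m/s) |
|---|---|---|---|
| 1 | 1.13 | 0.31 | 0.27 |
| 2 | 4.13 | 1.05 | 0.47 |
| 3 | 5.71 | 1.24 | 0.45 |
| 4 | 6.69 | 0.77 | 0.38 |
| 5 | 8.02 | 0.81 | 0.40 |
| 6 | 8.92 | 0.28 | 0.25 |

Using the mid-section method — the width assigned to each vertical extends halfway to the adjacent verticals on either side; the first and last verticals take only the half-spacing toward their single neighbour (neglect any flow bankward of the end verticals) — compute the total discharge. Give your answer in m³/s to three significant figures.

2.70 m³/s

w_1 = (4.13 − 1.13)/2 = 1.5 m; q_1 = 0.27 × 0.31 × 1.5 = 0.1256 m³/s
w_2 = (5.71 − 1.13)/2 = 2.29 m; q_2 = 0.47 × 1.05 × 2.29 = 1.130 m³/s
w_3 = (6.69 − 4.13)/2 = 1.28 m; q_3 = 0.45 × 1.24 × 1.28 = 0.7142 m³/s
w_4 = (8.02 − 5.71)/2 = 1.155 m; q_4 = 0.38 × 0.77 × 1.155 = 0.3380 m³/s
w_5 = (8.92 − 6.69)/2 = 1.115 m; q_5 = 0.40 × 0.81 × 1.115 = 0.3613 m³/s
w_6 = (8.92 − 8.02)/2 = 0.45 m; q_6 = 0.25 × 0.28 × 0.45 = 0.03150 m³/s
Q = Σ qᵢ = 2.701 m³/s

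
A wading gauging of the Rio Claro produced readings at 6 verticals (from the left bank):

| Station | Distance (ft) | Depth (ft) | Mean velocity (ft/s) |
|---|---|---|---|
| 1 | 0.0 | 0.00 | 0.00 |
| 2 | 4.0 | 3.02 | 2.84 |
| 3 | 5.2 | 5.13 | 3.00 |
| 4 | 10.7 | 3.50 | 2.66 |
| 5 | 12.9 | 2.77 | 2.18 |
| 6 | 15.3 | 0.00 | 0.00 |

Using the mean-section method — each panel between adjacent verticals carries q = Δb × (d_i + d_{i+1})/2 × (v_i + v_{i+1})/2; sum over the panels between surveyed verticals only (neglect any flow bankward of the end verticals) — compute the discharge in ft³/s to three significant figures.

Panel 1-2: Δb = 4 ft, d̄ = (0.00+3.02)/2 = 1.51, v̄ = (0.00+2.84)/2 = 1.42 → q = 4×1.51×1.42 = 8.577 ft³/s
Panel 2-3: Δb = 1.2 ft, d̄ = (3.02+5.13)/2 = 4.075, v̄ = (2.84+3.00)/2 = 2.92 → q = 1.2×4.075×2.92 = 14.28 ft³/s
Panel 3-4: Δb = 5.5 ft, d̄ = (5.13+3.50)/2 = 4.315, v̄ = (3.00+2.66)/2 = 2.83 → q = 5.5×4.315×2.83 = 67.16 ft³/s
Panel 4-5: Δb = 2.2 ft, d̄ = (3.50+2.77)/2 = 3.135, v̄ = (2.66+2.18)/2 = 2.42 → q = 2.2×3.135×2.42 = 16.69 ft³/s
Panel 5-6: Δb = 2.4 ft, d̄ = (2.77+0.00)/2 = 1.385, v̄ = (2.18+0.00)/2 = 1.09 → q = 2.4×1.385×1.09 = 3.623 ft³/s
Q = Σ q = 110.3 ft³/s

110 ft³/s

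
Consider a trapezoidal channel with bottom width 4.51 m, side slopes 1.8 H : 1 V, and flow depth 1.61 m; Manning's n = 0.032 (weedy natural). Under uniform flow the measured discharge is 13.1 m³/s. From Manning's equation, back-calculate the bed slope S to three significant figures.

A = (b + z·y)·y = (4.51 + 1.8×1.61)×1.61 = 11.93 m²
P = b + 2y√(1+z²) = 4.51 + 2×1.61×√(1+1.8²) = 11.14 m
R = A/P = 11.93/11.14 = 1.071 m
S = (Q·n / (1·A·R^(2/3)))² = (13.1×0.032 / (1×11.93×1.047))² = 0.001128

0.00113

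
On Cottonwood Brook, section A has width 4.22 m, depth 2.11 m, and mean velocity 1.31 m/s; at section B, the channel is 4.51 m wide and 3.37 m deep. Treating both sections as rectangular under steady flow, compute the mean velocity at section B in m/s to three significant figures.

0.767 m/s

Q = A₁V₁ = (4.22×2.11) × 1.31 = 11.66 m³/s
A₂ = 4.51 × 3.37 = 15.20 m²
V₂ = Q/A₂ = 11.66/15.20 = 0.7675 m/s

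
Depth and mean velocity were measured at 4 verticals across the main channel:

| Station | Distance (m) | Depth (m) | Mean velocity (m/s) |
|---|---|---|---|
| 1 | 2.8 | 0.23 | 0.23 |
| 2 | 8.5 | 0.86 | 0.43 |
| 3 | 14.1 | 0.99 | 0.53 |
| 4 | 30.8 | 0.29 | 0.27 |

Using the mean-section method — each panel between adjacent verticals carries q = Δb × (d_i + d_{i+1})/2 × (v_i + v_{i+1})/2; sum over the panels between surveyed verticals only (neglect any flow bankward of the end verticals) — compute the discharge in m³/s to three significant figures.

7.79 m³/s

Panel 1-2: Δb = 5.7 m, d̄ = (0.23+0.86)/2 = 0.545, v̄ = (0.23+0.43)/2 = 0.33 → q = 5.7×0.545×0.33 = 1.025 m³/s
Panel 2-3: Δb = 5.6 m, d̄ = (0.86+0.99)/2 = 0.925, v̄ = (0.43+0.53)/2 = 0.48 → q = 5.6×0.925×0.48 = 2.486 m³/s
Panel 3-4: Δb = 16.7 m, d̄ = (0.99+0.29)/2 = 0.64, v̄ = (0.53+0.27)/2 = 0.4 → q = 16.7×0.64×0.4 = 4.275 m³/s
Q = Σ q = 7.787 m³/s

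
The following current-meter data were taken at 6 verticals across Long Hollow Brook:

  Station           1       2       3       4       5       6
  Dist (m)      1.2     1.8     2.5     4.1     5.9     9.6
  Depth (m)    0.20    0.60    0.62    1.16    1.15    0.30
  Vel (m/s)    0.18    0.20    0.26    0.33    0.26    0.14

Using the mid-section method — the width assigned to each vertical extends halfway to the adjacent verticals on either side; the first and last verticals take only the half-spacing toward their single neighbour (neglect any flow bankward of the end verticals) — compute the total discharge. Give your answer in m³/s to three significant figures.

w_1 = (1.8 − 1.2)/2 = 0.3 m; q_1 = 0.18 × 0.20 × 0.3 = 0.01080 m³/s
w_2 = (2.5 − 1.2)/2 = 0.65 m; q_2 = 0.20 × 0.60 × 0.65 = 0.07800 m³/s
w_3 = (4.1 − 1.8)/2 = 1.15 m; q_3 = 0.26 × 0.62 × 1.15 = 0.1854 m³/s
w_4 = (5.9 − 2.5)/2 = 1.7 m; q_4 = 0.33 × 1.16 × 1.7 = 0.6508 m³/s
w_5 = (9.6 − 4.1)/2 = 2.75 m; q_5 = 0.26 × 1.15 × 2.75 = 0.8223 m³/s
w_6 = (9.6 − 5.9)/2 = 1.85 m; q_6 = 0.14 × 0.30 × 1.85 = 0.07770 m³/s
Q = Σ qᵢ = 1.825 m³/s

1.82 m³/s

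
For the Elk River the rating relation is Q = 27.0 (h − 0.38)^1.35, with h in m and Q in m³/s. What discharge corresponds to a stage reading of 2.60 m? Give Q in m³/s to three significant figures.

79.2 m³/s

Q = 27.0 × (2.60 − 0.38)^1.35 = 27.0 × 2.22^1.35 = 79.24 m³/s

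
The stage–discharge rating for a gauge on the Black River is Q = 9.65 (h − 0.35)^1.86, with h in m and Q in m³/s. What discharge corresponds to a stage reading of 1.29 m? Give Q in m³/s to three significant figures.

8.60 m³/s

Q = 9.65 × (1.29 − 0.35)^1.86 = 9.65 × 0.94^1.86 = 8.601 m³/s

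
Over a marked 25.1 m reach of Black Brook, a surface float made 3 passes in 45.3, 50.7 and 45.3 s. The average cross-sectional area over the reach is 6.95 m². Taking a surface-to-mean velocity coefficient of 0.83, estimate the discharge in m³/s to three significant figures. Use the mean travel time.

t̄ = (45.3 + 50.7 + 45.3) / 3 = 47.1 s
v_surface = L / t̄ = 25.1 / 47.1 = 0.5329 m/s
v_mean = 0.83 × 0.5329 = 0.4423 m/s
Q = A × v_mean = 6.95 × 0.4423 = 3.074 m³/s

3.07 m³/s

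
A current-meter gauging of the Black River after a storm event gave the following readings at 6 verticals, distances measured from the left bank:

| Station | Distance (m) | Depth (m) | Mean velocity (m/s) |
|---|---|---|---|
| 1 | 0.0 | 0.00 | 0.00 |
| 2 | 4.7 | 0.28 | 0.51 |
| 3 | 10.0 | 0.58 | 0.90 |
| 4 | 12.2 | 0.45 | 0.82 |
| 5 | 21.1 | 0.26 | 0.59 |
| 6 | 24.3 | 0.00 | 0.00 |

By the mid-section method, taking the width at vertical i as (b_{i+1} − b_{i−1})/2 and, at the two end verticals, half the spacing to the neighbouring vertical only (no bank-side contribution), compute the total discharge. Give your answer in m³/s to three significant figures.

5.65 m³/s

w_2 = (10.0 − 0.0)/2 = 5 m; q_2 = 0.51 × 0.28 × 5 = 0.7140 m³/s
w_3 = (12.2 − 4.7)/2 = 3.75 m; q_3 = 0.90 × 0.58 × 3.75 = 1.958 m³/s
w_4 = (21.1 − 10.0)/2 = 5.55 m; q_4 = 0.82 × 0.45 × 5.55 = 2.048 m³/s
w_5 = (24.3 − 12.2)/2 = 6.05 m; q_5 = 0.59 × 0.26 × 6.05 = 0.9281 m³/s
Stations 1, 6 contribute zero (depth or velocity is 0).
Q = Σ qᵢ = 5.648 m³/s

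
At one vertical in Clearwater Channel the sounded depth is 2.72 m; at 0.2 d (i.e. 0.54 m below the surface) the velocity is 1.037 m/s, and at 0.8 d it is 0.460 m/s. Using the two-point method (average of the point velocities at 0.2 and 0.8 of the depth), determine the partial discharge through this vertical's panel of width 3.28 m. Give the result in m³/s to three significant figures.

v̄ = (1.037 + 0.460) / 2 = 0.7485 m/s
q = v̄ × d × w = 0.7485 × 2.72 × 3.28 = 6.678 m³/s

6.68 m³/s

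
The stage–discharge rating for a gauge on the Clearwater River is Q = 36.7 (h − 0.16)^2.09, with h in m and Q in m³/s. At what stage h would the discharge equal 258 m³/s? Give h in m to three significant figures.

h − h₀ = (Q/C)^(1/b) = (258/36.7)^(1/2.09) = 2.542 m
h = 0.16 + 2.542 = 2.702 m

2.70 m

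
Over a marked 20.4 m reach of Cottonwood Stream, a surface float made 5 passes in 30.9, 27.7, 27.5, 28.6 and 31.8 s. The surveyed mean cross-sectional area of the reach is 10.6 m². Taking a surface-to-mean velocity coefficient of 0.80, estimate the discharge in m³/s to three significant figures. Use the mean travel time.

5.90 m³/s

t̄ = (30.9 + 27.7 + 27.5 + 28.6 + 31.8) / 5 = 29.3 s
v_surface = L / t̄ = 20.4 / 29.3 = 0.6962 m/s
v_mean = 0.80 × 0.6962 = 0.5570 m/s
Q = A × v_mean = 10.6 × 0.5570 = 5.904 m³/s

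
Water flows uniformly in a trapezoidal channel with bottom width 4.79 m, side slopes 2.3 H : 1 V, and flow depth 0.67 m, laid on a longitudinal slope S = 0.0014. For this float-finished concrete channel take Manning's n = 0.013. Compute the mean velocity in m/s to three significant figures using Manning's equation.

A = (b + z·y)·y = (4.79 + 2.3×0.67)×0.67 = 4.242 m²
P = b + 2y√(1+z²) = 4.79 + 2×0.67×√(1+2.3²) = 8.151 m
R = A/P = 4.242/8.151 = 0.5204 m
Q = (1/n)·A·R^(2/3)·S^(1/2) = (1/0.013) × 4.242 × 0.5204^(2/3) × 0.0014^(1/2) = 7.899 m³/s
V = Q/A = 7.899/4.242 = 1.862 m/s

1.86 m/s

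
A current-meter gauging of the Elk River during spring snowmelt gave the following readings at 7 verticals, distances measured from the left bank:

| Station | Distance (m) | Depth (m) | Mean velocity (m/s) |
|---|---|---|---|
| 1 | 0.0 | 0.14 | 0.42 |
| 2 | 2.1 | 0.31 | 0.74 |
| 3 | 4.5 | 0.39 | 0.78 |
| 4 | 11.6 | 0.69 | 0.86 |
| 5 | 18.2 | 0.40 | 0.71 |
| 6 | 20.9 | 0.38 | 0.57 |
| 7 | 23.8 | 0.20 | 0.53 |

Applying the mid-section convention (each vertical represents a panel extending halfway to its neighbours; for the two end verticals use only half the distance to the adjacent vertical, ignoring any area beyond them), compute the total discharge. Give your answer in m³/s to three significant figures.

w_1 = (2.1 − 0.0)/2 = 1.05 m; q_1 = 0.42 × 0.14 × 1.05 = 0.06174 m³/s
w_2 = (4.5 − 0.0)/2 = 2.25 m; q_2 = 0.74 × 0.31 × 2.25 = 0.5162 m³/s
w_3 = (11.6 − 2.1)/2 = 4.75 m; q_3 = 0.78 × 0.39 × 4.75 = 1.445 m³/s
w_4 = (18.2 − 4.5)/2 = 6.85 m; q_4 = 0.86 × 0.69 × 6.85 = 4.065 m³/s
w_5 = (20.9 − 11.6)/2 = 4.65 m; q_5 = 0.71 × 0.40 × 4.65 = 1.321 m³/s
w_6 = (23.8 − 18.2)/2 = 2.8 m; q_6 = 0.57 × 0.38 × 2.8 = 0.6065 m³/s
w_7 = (23.8 − 20.9)/2 = 1.45 m; q_7 = 0.53 × 0.20 × 1.45 = 0.1537 m³/s
Q = Σ qᵢ = 8.168 m³/s

8.17 m³/s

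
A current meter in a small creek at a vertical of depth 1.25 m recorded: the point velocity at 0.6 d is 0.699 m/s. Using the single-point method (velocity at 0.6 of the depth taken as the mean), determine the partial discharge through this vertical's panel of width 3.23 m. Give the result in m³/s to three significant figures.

2.82 m³/s

v̄ = v₀.₆ = 0.699 m/s
q = v̄ × d × w = 0.6990 × 1.25 × 3.23 = 2.822 m³/s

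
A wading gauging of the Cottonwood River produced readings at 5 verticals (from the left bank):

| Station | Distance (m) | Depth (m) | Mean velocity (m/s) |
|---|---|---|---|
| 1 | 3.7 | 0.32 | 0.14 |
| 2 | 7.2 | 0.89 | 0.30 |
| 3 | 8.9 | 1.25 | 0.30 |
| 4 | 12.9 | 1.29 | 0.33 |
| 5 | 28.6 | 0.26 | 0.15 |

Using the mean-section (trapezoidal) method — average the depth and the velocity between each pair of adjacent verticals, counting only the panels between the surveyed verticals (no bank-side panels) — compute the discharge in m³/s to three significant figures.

Panel 1-2: Δb = 3.5 m, d̄ = (0.32+0.89)/2 = 0.605, v̄ = (0.14+0.30)/2 = 0.22 → q = 3.5×0.605×0.22 = 0.4659 m³/s
Panel 2-3: Δb = 1.7 m, d̄ = (0.89+1.25)/2 = 1.07, v̄ = (0.30+0.30)/2 = 0.3 → q = 1.7×1.07×0.3 = 0.5457 m³/s
Panel 3-4: Δb = 4 m, d̄ = (1.25+1.29)/2 = 1.27, v̄ = (0.30+0.33)/2 = 0.315 → q = 4×1.27×0.315 = 1.600 m³/s
Panel 4-5: Δb = 15.7 m, d̄ = (1.29+0.26)/2 = 0.775, v̄ = (0.33+0.15)/2 = 0.24 → q = 15.7×0.775×0.24 = 2.920 m³/s
Q = Σ q = 5.532 m³/s

5.53 m³/s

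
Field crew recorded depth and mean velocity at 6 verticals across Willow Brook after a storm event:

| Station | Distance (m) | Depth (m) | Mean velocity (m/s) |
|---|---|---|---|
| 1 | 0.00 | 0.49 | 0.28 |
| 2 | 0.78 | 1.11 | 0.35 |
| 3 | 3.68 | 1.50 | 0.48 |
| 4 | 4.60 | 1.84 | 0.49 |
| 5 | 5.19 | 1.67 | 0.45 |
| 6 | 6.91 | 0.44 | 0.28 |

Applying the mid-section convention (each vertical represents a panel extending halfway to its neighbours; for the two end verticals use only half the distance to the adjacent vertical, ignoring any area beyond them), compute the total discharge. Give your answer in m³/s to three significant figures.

3.80 m³/s

w_1 = (0.78 − 0.00)/2 = 0.39 m; q_1 = 0.28 × 0.49 × 0.39 = 0.05351 m³/s
w_2 = (3.68 − 0.00)/2 = 1.84 m; q_2 = 0.35 × 1.11 × 1.84 = 0.7148 m³/s
w_3 = (4.60 − 0.78)/2 = 1.91 m; q_3 = 0.48 × 1.50 × 1.91 = 1.375 m³/s
w_4 = (5.19 − 3.68)/2 = 0.755 m; q_4 = 0.49 × 1.84 × 0.755 = 0.6807 m³/s
w_5 = (6.91 − 4.60)/2 = 1.155 m; q_5 = 0.45 × 1.67 × 1.155 = 0.8680 m³/s
w_6 = (6.91 − 5.19)/2 = 0.86 m; q_6 = 0.28 × 0.44 × 0.86 = 0.1060 m³/s
Q = Σ qᵢ = 3.798 m³/s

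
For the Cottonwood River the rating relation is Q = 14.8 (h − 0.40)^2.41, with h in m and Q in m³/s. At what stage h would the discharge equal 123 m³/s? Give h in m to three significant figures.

h − h₀ = (Q/C)^(1/b) = (123/14.8)^(1/2.41) = 2.408 m
h = 0.40 + 2.408 = 2.808 m

2.81 m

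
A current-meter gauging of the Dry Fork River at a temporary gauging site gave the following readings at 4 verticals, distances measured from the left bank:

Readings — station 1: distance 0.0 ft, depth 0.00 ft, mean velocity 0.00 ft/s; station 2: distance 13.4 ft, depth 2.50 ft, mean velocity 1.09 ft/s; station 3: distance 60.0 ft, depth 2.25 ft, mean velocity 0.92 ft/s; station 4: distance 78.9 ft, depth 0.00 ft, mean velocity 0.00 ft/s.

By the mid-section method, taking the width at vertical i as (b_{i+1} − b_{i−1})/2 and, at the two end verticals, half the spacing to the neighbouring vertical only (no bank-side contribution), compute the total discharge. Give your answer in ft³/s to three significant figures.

w_2 = (60.0 − 0.0)/2 = 30 ft; q_2 = 1.09 × 2.50 × 30 = 81.75 ft³/s
w_3 = (78.9 − 13.4)/2 = 32.75 ft; q_3 = 0.92 × 2.25 × 32.75 = 67.79 ft³/s
Stations 1, 4 contribute zero (depth or velocity is 0).
Q = Σ qᵢ = 149.5 ft³/s

150 ft³/s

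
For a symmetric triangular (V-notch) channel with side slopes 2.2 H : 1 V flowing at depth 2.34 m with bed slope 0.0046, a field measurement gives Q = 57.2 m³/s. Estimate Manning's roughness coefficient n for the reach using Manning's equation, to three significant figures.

A = z·y² = 2.2×2.34² = 12.05 m²
P = 2y√(1+z²) = 2×2.34×√(1+2.2²) = 11.31 m
R = A/P = 12.05/11.31 = 1.065 m
n = (1/Q)·A·R^(2/3)·S^(1/2) = (1/57.2) × 12.05 × 1.043 × 0.06782 = 0.01490

0.0149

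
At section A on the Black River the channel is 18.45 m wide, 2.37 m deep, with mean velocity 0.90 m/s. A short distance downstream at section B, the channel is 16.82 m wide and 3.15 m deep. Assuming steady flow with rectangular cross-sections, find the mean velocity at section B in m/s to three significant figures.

0.743 m/s

Q = A₁V₁ = (18.45×2.37) × 0.90 = 39.35 m³/s
A₂ = 16.82 × 3.15 = 52.98 m²
V₂ = Q/A₂ = 39.35/52.98 = 0.7428 m/s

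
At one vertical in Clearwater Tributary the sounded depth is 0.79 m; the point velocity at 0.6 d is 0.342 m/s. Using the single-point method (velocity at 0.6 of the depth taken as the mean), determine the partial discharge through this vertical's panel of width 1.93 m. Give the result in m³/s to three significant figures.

0.521 m³/s

v̄ = v₀.₆ = 0.342 m/s
q = v̄ × d × w = 0.3420 × 0.79 × 1.93 = 0.5214 m³/s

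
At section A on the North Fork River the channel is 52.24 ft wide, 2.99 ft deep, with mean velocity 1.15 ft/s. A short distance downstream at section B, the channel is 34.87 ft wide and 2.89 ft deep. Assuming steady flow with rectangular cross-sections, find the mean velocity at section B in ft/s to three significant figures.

1.78 ft/s

Q = A₁V₁ = (52.24×2.99) × 1.15 = 179.6 ft³/s
A₂ = 34.87 × 2.89 = 100.8 ft²
V₂ = Q/A₂ = 179.6/100.8 = 1.782 ft/s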